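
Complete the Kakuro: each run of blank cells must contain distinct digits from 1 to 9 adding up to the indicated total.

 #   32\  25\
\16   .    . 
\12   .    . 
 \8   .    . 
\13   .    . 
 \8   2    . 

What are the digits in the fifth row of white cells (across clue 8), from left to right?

2 6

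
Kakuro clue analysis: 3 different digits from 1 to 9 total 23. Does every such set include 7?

No

The only way to make 23 from 3 distinct digits is {6,8,9}, which does not contain 7.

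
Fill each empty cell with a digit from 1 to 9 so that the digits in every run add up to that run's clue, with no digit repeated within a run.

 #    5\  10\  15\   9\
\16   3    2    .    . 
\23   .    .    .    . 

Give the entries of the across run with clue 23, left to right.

2, 8, 9, 4

R2C1 = 5 − 3 = 2 completes the 5 down.
R2C2 = 10 − 2 = 8 completes the 10 down.
Nothing is forced directly, so branch on R1C3, whose candidates are 6 or 7. If R1C3 = 7: that forces R1C4 = 4, after which R2C3 would have to be in {4,6,7,9} for the 23 across but in {8} for the 15 down — contradiction. So R1C3 = 6.
R1C4 = 16 − 11 = 5 completes the 16 across.
R2C3 = 15 − 6 = 9 completes the 15 down.
R2C4 = 23 − 19 = 4 completes the 23 across.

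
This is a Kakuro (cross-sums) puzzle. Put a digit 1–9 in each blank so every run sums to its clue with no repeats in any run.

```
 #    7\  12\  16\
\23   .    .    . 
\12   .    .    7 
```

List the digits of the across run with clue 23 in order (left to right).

23 in 3 cells must be {6,8,9}; 16 in 2 cells must be {7,9}.
The 23 across and the 7 down share only 6, so R1C1 = 6.
R1C3 = 16 − 7 = 9 completes the 16 down.
R2C1 = 7 − 6 = 1 completes the 7 down.
R2C2 = 12 − 8 = 4 completes the 12 across.
R1C2 = 23 − 15 = 8 completes the 23 across.

6, 8, 9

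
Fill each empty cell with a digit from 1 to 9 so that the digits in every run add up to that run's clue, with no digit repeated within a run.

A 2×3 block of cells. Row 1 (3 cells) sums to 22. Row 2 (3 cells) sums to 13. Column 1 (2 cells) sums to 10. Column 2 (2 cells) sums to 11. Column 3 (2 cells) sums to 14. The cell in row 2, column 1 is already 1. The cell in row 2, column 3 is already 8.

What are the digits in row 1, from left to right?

(1,1) = 10 − 1 = 9 completes the 10 down.
(1,3) = 14 − 8 = 6 completes the 14 down.
(2,2) = 13 − 9 = 4 completes the 13 across.
(1,2) = 22 − 15 = 7 completes the 22 across.

9, 7, 6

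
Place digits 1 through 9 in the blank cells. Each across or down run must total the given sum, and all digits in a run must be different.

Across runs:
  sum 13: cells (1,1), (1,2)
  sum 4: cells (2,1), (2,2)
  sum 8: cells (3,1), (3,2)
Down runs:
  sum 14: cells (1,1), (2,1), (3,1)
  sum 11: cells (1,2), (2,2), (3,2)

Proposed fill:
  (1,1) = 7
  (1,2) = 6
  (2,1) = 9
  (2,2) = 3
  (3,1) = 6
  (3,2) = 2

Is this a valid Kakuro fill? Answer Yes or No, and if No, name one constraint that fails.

No — the across run (2,1)–(2,2) sums to 12, not 4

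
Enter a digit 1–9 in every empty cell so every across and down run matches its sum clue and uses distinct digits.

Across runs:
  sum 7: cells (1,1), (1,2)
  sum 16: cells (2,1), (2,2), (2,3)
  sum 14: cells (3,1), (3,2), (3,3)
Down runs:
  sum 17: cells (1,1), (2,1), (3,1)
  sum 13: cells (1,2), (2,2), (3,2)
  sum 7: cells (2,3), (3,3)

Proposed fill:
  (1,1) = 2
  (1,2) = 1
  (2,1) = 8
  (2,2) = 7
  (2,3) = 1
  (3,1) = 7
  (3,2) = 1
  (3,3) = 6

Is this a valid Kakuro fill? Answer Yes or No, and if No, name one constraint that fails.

No — the down run (1,2)–(3,2) sums to 9, not 13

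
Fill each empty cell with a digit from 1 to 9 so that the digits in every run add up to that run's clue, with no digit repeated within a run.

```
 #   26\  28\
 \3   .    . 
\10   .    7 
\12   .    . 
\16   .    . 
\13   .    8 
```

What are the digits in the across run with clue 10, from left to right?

3 in 2 cells must be {1,2}; 16 in 2 cells must be {7,9}.
R2C1 = 10 − 7 = 3 completes the 10 across.

3, 7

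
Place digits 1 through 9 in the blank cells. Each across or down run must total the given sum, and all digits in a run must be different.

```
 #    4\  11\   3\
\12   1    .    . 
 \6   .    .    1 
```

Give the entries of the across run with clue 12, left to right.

1 9 2

6 in 3 cells must be {1,2,3}; 4 in 2 cells must be {1,3}; 3 in 2 cells must be {1,2}.
R1C3 = 3 − 1 = 2 completes the 3 down.
R2C1 = 4 − 1 = 3 completes the 4 down.
R2C2 = 6 − 4 = 2 completes the 6 across.
R1C2 = 12 − 3 = 9 completes the 12 across.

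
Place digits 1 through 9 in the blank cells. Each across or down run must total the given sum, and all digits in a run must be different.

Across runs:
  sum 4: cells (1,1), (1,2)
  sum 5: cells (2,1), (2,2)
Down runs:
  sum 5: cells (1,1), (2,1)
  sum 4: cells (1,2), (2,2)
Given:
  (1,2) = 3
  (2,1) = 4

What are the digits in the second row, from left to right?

4 1

4 in 2 cells must be {1,3}.
(1,1) = 4 − 3 = 1 completes the 4 across.
(2,2) = 5 − 4 = 1 completes the 5 across.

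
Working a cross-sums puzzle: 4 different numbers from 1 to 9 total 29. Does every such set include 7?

Yes

The only way to make 29 from 4 distinct digits is {5,7,8,9}, which contains 7.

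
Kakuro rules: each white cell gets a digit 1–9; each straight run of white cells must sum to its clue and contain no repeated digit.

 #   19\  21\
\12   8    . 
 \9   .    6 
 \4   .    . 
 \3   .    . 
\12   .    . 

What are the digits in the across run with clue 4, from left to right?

1 3

4 in 2 cells must be {1,3}; 3 in 2 cells must be {1,2}.
R1C2 = 12 − 8 = 4 completes the 12 across.
R2C1 = 9 − 6 = 3 completes the 9 across.
R3C1 = 1: the only remaining digit allowed by both the 4 across and the 19 down.
R3C2 = 4 − 1 = 3 completes the 4 across.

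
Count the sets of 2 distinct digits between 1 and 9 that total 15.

2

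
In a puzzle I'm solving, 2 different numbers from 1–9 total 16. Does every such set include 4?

No

The only way to make 16 from 2 distinct digits is {7,9}, which does not contain 4.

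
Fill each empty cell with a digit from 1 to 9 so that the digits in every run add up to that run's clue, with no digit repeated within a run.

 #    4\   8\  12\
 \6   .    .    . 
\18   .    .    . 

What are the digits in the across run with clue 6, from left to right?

6 in 3 cells must be {1,2,3}; 4 in 2 cells must be {1,3}.
The 6 across and the 12 down share only 3, so R1C3 = 3.
R2C3 = 12 − 3 = 9 completes the 12 down.
Given what's placed, R1C1 must be 1 to fit the 6 across and 4 down.
R1C2 = 6 − 4 = 2 completes the 6 across.
R2C1 = 4 − 1 = 3 completes the 4 down.
R2C2 = 18 − 12 = 6 completes the 18 across.

1, 2, 3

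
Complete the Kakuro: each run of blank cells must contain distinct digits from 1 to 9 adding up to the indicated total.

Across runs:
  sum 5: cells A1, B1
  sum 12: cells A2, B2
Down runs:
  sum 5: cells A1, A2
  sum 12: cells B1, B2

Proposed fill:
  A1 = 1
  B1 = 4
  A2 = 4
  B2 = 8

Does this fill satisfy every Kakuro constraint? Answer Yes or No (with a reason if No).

Across: 1+4=5; 4+8=12. Down: 1+4=5; 4+8=12. No digit repeats within any run.

Yes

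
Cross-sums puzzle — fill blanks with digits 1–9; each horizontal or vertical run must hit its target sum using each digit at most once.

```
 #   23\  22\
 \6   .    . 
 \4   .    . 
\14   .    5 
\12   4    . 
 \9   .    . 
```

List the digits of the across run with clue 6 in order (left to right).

4 in 2 cells must be {1,3}.
R3C1 = 14 − 5 = 9 completes the 14 across.
R4C2 = 12 − 4 = 8 completes the 12 across.
No cell is forced outright now. R2C1 can only be 1 or 3 (the digits allowed by both its 4 across and its 23 down). If R2C1 = 3: that forces R2C2 = 1, R1C2 = 2, R5C2 = 6, after which R1C1 would have to be in {4} for the 6 across but in {1,2,5,6} for the 23 down — contradiction. So R2C1 = 1.
Given what's placed, R1C1 must be 2 to fit the 6 across and 23 down.
R1C2 = 6 − 2 = 4 completes the 6 across.

2 4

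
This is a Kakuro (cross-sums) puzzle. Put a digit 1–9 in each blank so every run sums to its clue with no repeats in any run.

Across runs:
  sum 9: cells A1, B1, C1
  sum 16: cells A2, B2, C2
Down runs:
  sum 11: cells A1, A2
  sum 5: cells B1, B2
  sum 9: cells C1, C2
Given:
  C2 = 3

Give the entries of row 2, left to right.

9, 4, 3

C1 = 9 − 3 = 6 completes the 9 down.
B2 = 4: the only remaining digit allowed by both the 16 across and the 5 down.
A1 = 2: the only remaining digit allowed by both the 9 across and the 11 down.
B1 = 9 − 8 = 1 completes the 9 across.
A2 = 16 − 7 = 9 completes the 16 across.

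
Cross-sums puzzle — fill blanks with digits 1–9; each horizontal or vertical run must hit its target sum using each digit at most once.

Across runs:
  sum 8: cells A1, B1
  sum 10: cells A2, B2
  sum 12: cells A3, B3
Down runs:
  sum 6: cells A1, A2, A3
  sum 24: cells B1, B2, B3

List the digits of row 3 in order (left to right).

6 in 3 cells must be {1,2,3}; 24 in 3 cells must be {7,8,9}.
The 8 across and the 24 down share only 7, so B1 = 7.
The 12 across and the 6 down share only 3, so A3 = 3.
B3 = 12 − 3 = 9 completes the 12 across.
A1 = 8 − 7 = 1 completes the 8 across.
A2 = 6 − 4 = 2 completes the 6 down.
B2 = 10 − 2 = 8 completes the 10 across.

3, 9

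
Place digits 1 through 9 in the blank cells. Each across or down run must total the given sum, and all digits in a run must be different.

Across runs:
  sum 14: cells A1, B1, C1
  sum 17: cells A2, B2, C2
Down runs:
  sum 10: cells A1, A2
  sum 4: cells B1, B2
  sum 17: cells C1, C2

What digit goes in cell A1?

4

4 in 2 cells must be {1,3}; 17 in 2 cells must be {8,9}.
Nothing is forced directly, so branch on B1, whose candidates are 1 or 3. If B1 = 3: that forces C1 = 9, B2 = 1, after which C2 would have to be in {7,9} for the 17 across but in {8} for the 17 down — contradiction. So B1 = 1.
B2 = 4 − 1 = 3 completes the 4 down.
Nothing is forced directly, so branch on C1, whose candidates are 8 or 9. If C1 = 8: then A1 would have to be in {5} for the 14 across but in {1,2,3,4,6,7,8,9} for the 10 down — contradiction. So C1 = 9.
A1 = 14 − 10 = 4 completes the 14 across.
A2 = 10 − 4 = 6 completes the 10 down.
C2 = 17 − 9 = 8 completes the 17 across.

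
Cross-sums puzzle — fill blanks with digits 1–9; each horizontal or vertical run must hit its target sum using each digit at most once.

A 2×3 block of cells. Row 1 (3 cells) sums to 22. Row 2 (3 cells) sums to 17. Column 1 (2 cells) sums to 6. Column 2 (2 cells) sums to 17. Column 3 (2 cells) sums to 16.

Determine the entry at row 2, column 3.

17 in 2 cells must be {8,9}; 16 in 2 cells must be {7,9}.
The 22 across and the 6 down share only 5, so (1,1) = 5.
Given what's placed, (1,3) must be 9 to fit the 22 across and 16 down.
(2,1) = 6 − 5 = 1 completes the 6 down.
(2,2) = 9: the only remaining digit allowed by both the 17 across and the 17 down.
(2,3) = 17 − 10 = 7 completes the 17 across.
(1,2) = 22 − 14 = 8 completes the 22 across.

7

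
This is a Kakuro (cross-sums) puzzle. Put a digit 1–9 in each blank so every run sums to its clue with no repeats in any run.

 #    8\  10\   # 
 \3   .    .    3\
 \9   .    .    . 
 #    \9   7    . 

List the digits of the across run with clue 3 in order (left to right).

3 in 2 cells must be {1,2}.
R3C3 = 9 − 7 = 2 completes the 9 across.
R2C3 = 3 − 2 = 1 completes the 3 down.
Given what's placed, R2C2 must be 2 to fit the 9 across and 10 down.
R1C2 = 10 − 9 = 1 completes the 10 down.
R2C1 = 9 − 3 = 6 completes the 9 across.
R1C1 = 3 − 1 = 2 completes the 3 across.

2 1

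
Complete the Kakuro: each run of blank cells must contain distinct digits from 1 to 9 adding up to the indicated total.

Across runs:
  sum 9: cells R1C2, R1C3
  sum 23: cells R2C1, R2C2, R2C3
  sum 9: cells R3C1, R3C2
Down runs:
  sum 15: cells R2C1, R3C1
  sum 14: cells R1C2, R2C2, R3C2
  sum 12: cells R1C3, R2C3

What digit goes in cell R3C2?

3

23 in 3 cells must be {6,8,9}.
Nothing is forced directly, so branch on R2C3, whose candidates are 8 or 9. If R2C3 = 9: that forces R1C3 = 3, R1C2 = 6, after which R2C2 would have to be in {6,8} for the 23 across but in {1,3,5,7} for the 14 down — contradiction. So R2C3 = 8.
R1C3 = 12 − 8 = 4 completes the 12 down.
R1C2 = 9 − 4 = 5 completes the 9 across.
R2C2 = 6: the only remaining digit allowed by both the 23 across and the 14 down.
R3C2 = 14 − 11 = 3 completes the 14 down.
R2C1 = 23 − 14 = 9 completes the 23 across.
R3C1 = 9 − 3 = 6 completes the 9 across.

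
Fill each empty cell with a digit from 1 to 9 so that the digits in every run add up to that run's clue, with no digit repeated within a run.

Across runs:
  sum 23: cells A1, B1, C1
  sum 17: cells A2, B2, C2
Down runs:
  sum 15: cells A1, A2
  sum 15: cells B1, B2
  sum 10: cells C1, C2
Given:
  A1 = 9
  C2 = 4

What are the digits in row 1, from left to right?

9 8 6

23 in 3 cells must be {6,8,9}.
C1 = 10 − 4 = 6 completes the 10 down.
A2 = 15 − 9 = 6 completes the 15 down.
B2 = 17 − 10 = 7 completes the 17 across.
B1 = 23 − 15 = 8 completes the 23 across.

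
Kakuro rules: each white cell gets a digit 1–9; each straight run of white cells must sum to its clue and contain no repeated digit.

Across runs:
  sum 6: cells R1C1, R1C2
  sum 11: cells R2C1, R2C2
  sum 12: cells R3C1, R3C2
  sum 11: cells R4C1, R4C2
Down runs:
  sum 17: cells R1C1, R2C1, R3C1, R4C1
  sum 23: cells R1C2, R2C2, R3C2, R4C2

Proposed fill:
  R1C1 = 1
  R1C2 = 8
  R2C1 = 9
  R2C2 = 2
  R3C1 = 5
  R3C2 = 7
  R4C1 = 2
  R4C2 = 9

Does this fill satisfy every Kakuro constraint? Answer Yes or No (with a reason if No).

No — the down run R1C2–R4C2 sums to 26, not 23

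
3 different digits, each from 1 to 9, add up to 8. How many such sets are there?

2

3 distinct digits from 1–9 sum between 6 and 24.
Enumerating: {1,2,5}, {1,3,4}.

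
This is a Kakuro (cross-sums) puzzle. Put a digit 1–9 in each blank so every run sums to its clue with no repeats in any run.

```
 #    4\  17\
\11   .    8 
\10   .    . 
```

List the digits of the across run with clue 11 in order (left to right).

4 in 2 cells must be {1,3}; 17 in 2 cells must be {8,9}.
R1C1 = 11 − 8 = 3 completes the 11 across.
R2C1 = 4 − 3 = 1 completes the 4 down.
R2C2 = 10 − 1 = 9 completes the 10 across.

3 8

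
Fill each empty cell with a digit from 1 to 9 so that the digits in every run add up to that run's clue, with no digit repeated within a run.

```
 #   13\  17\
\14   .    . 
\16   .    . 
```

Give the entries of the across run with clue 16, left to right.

7 9

16 in 2 cells must be {7,9}; 17 in 2 cells must be {8,9}.
The 16 across and the 17 down share only 9, so R2C2 = 9.
R1C2 = 17 − 9 = 8 completes the 17 down.
R2C1 = 16 − 9 = 7 completes the 16 across.
R1C1 = 14 − 8 = 6 completes the 14 across.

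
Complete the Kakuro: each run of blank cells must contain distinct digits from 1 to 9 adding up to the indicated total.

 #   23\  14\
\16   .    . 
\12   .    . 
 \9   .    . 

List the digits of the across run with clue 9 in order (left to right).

6 3

16 in 2 cells must be {7,9}; 23 in 3 cells must be {6,8,9}.
The 16 across and the 23 down share only 9, so R1C1 = 9.
R1C2 = 16 − 9 = 7 completes the 16 across.
Given what's placed, R2C1 must be 8 to fit the 12 across and 23 down.
R2C2 = 12 − 8 = 4 completes the 12 across.
R3C1 = 23 − 17 = 6 completes the 23 down.
R3C2 = 9 − 6 = 3 completes the 9 across.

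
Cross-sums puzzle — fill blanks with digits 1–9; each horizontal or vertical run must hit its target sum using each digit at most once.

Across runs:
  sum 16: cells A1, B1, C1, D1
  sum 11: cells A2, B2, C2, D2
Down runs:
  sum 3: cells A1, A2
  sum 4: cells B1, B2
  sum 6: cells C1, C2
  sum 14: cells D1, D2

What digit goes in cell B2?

3

11 in 4 cells must be {1,2,3,5}; 3 in 2 cells must be {1,2}; 4 in 2 cells must be {1,3}.
Only 5 fits D2 under both its across sum 11 and down sum 14.
D1 = 14 − 5 = 9 completes the 14 down.
Given what's placed, B1 must be 1 to fit the 16 across and 4 down.
B2 = 4 − 1 = 3 completes the 4 down.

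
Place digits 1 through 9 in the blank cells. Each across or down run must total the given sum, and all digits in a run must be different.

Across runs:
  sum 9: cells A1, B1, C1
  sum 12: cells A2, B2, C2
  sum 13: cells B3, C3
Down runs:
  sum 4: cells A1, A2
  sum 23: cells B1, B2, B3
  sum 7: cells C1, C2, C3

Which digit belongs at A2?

3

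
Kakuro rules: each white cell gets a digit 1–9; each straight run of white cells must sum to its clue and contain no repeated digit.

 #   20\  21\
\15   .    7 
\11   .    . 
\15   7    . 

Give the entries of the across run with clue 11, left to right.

R1C1 = 15 − 7 = 8 completes the 15 across.
R2C1 = 20 − 15 = 5 completes the 20 down.
R2C2 = 11 − 5 = 6 completes the 11 across.
R3C2 = 15 − 7 = 8 completes the 15 across.

5 6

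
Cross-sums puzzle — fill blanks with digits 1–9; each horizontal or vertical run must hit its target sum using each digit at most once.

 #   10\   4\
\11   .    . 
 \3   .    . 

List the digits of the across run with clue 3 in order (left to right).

3 in 2 cells must be {1,2}; 4 in 2 cells must be {1,3}.
The 11 across and the 4 down share only 3, so R1C2 = 3.
R2C2 = 4 − 3 = 1 completes the 4 down.
R1C1 = 11 − 3 = 8 completes the 11 across.
R2C1 = 3 − 1 = 2 completes the 3 across.

2 1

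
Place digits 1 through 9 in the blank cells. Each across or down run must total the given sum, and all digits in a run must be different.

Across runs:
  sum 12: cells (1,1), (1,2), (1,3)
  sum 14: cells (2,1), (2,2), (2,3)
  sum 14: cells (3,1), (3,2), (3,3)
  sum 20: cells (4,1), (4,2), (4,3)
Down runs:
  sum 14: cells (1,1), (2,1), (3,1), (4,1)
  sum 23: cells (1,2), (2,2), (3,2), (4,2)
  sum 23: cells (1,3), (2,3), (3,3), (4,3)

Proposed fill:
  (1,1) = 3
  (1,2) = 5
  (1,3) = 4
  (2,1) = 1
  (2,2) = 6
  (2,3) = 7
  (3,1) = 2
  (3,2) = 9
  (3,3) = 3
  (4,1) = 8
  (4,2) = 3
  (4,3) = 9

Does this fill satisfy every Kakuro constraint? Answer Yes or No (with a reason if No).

Yes

Across: 3+5+4=12; 1+6+7=14; 2+9+3=14; 8+3+9=20. Down: 3+1+2+8=14; 5+6+9+3=23; 4+7+3+9=23. No digit repeats within any run.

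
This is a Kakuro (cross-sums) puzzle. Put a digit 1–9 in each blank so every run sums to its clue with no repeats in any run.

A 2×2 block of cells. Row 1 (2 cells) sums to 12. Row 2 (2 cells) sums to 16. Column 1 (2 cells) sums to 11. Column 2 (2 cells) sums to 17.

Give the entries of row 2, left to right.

7 9

16 in 2 cells must be {7,9}; 17 in 2 cells must be {8,9}.
The 16 across and the 17 down share only 9, so (2,2) = 9.
(1,2) = 17 − 9 = 8 completes the 17 down.
(2,1) = 16 − 9 = 7 completes the 16 across.
(1,1) = 12 − 8 = 4 completes the 12 across.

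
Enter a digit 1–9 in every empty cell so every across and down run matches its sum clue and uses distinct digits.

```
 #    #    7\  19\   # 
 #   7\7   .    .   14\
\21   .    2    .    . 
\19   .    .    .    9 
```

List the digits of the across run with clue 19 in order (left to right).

7 in 3 cells must be {1,2,4}.
R2C4 = 14 − 9 = 5 completes the 14 down.
R2C1 = 6: the only remaining digit allowed by both the 21 across and the 7 down.
R2C3 = 21 − 13 = 8 completes the 21 across.
R3C1 = 7 − 6 = 1 completes the 7 down.
Given what's placed, R3C2 must be 4 to fit the 19 across and 7 down.
R3C3 = 19 − 14 = 5 completes the 19 across.

1 4 5 9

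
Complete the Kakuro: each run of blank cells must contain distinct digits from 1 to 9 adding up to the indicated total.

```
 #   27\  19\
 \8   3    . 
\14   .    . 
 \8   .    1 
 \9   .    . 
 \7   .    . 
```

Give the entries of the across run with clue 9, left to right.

5 4

R1C2 = 8 − 3 = 5 completes the 8 across.
R3C1 = 8 − 1 = 7 completes the 8 across.
Nothing is forced directly, so branch on R2C2, whose candidates are 6 or 8. If R2C2 = 8: that forces R2C1 = 6, R4C1 = 2, after which R4C2 would have to be in {7} for the 9 across but in {2,3} for the 19 down — contradiction. So R2C2 = 6.
R2C1 = 14 − 6 = 8 completes the 14 across.
Nothing is forced directly, so branch on R4C1, whose candidates are 4 or 5. If R4C1 = 4: then R4C2 would have to be in {5} for the 9 across but in {3,4} for the 19 down — contradiction. So R4C1 = 5.
R4C2 = 9 − 5 = 4 completes the 9 across.
R5C1 = 27 − 23 = 4 completes the 27 down.
R5C2 = 7 − 4 = 3 completes the 7 across.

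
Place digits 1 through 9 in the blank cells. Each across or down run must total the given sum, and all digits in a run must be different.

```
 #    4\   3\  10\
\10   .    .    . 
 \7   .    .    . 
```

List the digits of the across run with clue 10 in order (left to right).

7 in 3 cells must be {1,2,4}; 4 in 2 cells must be {1,3}; 3 in 2 cells must be {1,2}.
The 7 across and the 4 down share only 1, so R2C1 = 1.
Given what's placed, R2C2 must be 2 to fit the 7 across and 3 down.
R2C3 = 7 − 3 = 4 completes the 7 across.
R1C1 = 4 − 1 = 3 completes the 4 down.
R1C2 = 3 − 2 = 1 completes the 3 down.
R1C3 = 10 − 4 = 6 completes the 10 across.

3, 1, 6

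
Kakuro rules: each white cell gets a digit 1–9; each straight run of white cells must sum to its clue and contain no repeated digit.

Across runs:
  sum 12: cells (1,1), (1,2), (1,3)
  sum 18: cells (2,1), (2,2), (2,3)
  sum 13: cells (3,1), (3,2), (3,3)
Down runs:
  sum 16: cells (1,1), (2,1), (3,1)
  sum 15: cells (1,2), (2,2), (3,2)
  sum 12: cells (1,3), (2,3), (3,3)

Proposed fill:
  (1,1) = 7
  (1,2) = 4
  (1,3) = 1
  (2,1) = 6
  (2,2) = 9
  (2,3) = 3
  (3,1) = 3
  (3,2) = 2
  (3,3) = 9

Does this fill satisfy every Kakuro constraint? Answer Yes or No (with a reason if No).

No — the down run (1,3)–(3,3) sums to 13, not 12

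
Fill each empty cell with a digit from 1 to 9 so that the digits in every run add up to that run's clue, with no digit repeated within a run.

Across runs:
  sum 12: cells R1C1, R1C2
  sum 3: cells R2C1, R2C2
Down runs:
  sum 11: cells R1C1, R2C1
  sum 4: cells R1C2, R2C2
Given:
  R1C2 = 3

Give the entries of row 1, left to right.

3 in 2 cells must be {1,2}; 4 in 2 cells must be {1,3}.
R1C1 = 12 − 3 = 9 completes the 12 across.
R2C1 = 11 − 9 = 2 completes the 11 down.
R2C2 = 3 − 2 = 1 completes the 3 across.

9 3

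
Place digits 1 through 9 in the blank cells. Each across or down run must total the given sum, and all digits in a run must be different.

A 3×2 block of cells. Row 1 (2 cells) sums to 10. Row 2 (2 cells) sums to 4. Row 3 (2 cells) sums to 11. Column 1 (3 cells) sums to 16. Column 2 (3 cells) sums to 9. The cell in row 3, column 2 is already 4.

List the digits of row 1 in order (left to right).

4 in 2 cells must be {1,3}.
Given what's placed, (2,2) must be 3 to fit the 4 across and 9 down.
(3,1) = 11 − 4 = 7 completes the 11 across.
(1,2) = 9 − 7 = 2 completes the 9 down.
(2,1) = 4 − 3 = 1 completes the 4 across.
(1,1) = 10 − 2 = 8 completes the 10 across.

8 2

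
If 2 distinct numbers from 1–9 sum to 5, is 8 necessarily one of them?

Counterexample: {1,4} sums to 5 without using 8.

No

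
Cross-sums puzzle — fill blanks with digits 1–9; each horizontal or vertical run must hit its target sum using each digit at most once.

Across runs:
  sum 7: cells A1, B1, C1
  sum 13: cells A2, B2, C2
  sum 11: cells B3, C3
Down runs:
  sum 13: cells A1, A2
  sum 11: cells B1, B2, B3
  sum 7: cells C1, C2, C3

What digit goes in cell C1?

7 in 3 cells must be {1,2,4}.
Only 4 fits A1 under both its across sum 7 and down sum 13.
A2 = 13 − 4 = 9 completes the 13 down.
Given what's placed, C2 must be 1 to fit the 13 across and 7 down.
C1 = 2: the only remaining digit allowed by both the 7 across and the 7 down.

2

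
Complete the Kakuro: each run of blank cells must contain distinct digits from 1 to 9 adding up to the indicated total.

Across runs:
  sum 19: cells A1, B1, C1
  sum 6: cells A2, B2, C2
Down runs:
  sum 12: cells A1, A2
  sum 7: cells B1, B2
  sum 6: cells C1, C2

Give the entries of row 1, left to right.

9 6 4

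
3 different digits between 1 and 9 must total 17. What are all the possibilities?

{1,7,9}; {2,6,9}; {2,7,8}; {3,5,9}; {3,6,8}; {4,5,8}; {4,6,7}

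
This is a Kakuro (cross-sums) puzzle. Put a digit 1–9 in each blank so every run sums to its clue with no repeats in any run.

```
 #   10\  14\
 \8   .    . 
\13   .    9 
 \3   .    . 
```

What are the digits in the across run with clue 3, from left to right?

1, 2

3 in 2 cells must be {1,2}.
R2C1 = 13 − 9 = 4 completes the 13 across.
R3C1 = 1: the only remaining digit allowed by both the 3 across and the 10 down.
R3C2 = 3 − 1 = 2 completes the 3 across.
R1C1 = 10 − 5 = 5 completes the 10 down.
R1C2 = 8 − 5 = 3 completes the 8 across.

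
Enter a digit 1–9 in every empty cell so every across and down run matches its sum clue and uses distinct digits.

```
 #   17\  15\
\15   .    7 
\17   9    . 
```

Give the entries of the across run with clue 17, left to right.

17 in 2 cells must be {8,9}.
R1C1 = 15 − 7 = 8 completes the 15 across.
R2C2 = 17 − 9 = 8 completes the 17 across.

9 8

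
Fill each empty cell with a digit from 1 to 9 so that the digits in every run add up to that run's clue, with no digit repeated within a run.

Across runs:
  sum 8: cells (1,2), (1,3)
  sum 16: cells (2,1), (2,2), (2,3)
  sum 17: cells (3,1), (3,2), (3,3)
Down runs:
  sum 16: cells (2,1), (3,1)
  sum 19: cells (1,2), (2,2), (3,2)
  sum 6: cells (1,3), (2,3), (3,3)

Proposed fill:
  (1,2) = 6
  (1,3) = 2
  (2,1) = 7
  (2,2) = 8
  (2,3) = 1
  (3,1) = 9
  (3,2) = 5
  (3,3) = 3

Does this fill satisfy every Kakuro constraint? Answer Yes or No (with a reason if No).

Across: 6+2=8; 7+8+1=16; 9+5+3=17. Down: 7+9=16; 6+8+5=19; 2+1+3=6. No digit repeats within any run.

Yes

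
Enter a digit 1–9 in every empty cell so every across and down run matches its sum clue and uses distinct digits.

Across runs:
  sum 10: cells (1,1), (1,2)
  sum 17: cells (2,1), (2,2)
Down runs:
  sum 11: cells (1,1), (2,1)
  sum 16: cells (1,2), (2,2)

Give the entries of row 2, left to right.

8 9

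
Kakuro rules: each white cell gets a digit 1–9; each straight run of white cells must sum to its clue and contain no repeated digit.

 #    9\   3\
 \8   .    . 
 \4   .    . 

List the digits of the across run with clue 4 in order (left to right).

4 in 2 cells must be {1,3}; 3 in 2 cells must be {1,2}.
The 4 across and the 3 down share only 1, so R2C2 = 1.
R1C2 = 3 − 1 = 2 completes the 3 down.
R2C1 = 4 − 1 = 3 completes the 4 across.
R1C1 = 8 − 2 = 6 completes the 8 across.

3, 1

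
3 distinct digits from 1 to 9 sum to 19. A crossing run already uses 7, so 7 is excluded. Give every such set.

{2,8,9}; {4,6,9}; {5,6,8}

3 distinct digits from 1–9 sum between 6 and 24.
Dropping sets that contain 7.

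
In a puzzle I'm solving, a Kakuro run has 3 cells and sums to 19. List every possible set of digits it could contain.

{2,8,9}; {3,7,9}; {4,6,9}; {4,7,8}; {5,6,8}

3 distinct digits from 1–9 sum between 6 and 24.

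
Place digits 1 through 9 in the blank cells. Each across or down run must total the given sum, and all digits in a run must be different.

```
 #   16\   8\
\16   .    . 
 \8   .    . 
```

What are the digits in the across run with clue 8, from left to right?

16 in 2 cells must be {7,9}.
The 16 across and the 8 down share only 7, so R1C2 = 7.
The 8 across and the 16 down share only 7, so R2C1 = 7.
R2C2 = 8 − 7 = 1 completes the 8 across.
R1C1 = 16 − 7 = 9 completes the 16 across.

7 1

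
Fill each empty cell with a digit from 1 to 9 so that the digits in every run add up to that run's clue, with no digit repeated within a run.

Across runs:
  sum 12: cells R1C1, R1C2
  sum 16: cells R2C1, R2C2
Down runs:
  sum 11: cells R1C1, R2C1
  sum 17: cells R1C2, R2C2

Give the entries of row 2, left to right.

16 in 2 cells must be {7,9}; 17 in 2 cells must be {8,9}.
The 16 across and the 17 down share only 9, so R2C2 = 9.
R1C2 = 17 − 9 = 8 completes the 17 down.
R2C1 = 16 − 9 = 7 completes the 16 across.
R1C1 = 12 − 8 = 4 completes the 12 across.

7, 9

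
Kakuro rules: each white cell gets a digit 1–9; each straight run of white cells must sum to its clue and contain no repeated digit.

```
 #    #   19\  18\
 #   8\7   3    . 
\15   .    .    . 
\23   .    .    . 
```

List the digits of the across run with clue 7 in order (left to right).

3 4

23 in 3 cells must be {6,8,9}.
R1C3 = 7 − 3 = 4 completes the 7 across.
Intersecting the 23 across with the 8 down forces R3C1 = 6.
R3C2 = 9: the only remaining digit allowed by both the 23 across and the 19 down.
R3C3 = 23 − 15 = 8 completes the 23 across.
R2C1 = 8 − 6 = 2 completes the 8 down.
R2C2 = 19 − 12 = 7 completes the 19 down.
R2C3 = 15 − 9 = 6 completes the 15 across.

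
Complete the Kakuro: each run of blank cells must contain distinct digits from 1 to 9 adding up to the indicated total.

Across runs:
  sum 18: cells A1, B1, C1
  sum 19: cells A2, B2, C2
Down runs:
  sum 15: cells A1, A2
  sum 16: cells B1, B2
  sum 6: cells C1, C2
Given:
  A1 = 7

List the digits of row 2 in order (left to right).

16 in 2 cells must be {7,9}.
Given what's placed, B1 must be 9 to fit the 18 across and 16 down.
C1 = 18 − 16 = 2 completes the 18 across.
A2 = 15 − 7 = 8 completes the 15 down.
B2 = 16 − 9 = 7 completes the 16 down.
C2 = 19 − 15 = 4 completes the 19 across.

8, 7, 4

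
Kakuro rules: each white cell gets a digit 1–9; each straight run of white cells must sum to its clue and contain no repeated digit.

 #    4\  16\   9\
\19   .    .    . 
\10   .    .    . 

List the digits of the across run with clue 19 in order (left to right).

4 in 2 cells must be {1,3}; 16 in 2 cells must be {7,9}.
The 19 across and the 4 down share only 3, so R1C1 = 3.
Given what's placed, R1C3 must be 7 to fit the 19 across and 9 down.
R2C1 = 4 − 3 = 1 completes the 4 down.
R2C2 = 7: the only remaining digit allowed by both the 10 across and the 16 down.
R2C3 = 10 − 8 = 2 completes the 10 across.
R1C2 = 19 − 10 = 9 completes the 19 across.

3, 9, 7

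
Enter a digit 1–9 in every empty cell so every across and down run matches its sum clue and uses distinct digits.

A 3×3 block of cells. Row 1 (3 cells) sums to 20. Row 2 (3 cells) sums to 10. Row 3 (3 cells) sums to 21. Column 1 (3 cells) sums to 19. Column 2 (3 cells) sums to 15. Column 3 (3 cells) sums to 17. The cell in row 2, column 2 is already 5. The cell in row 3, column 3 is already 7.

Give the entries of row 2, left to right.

4 5 1

No cell is forced outright now. (3,2) can only be 6 or 8 or 9 (the digits allowed by both its 21 across and its 15 down). If (3,2) = 8: then (1,2) would have to be in {3,4,5,6,7,8,9} for the 20 across but in {2} for the 15 down — contradiction. If (3,2) = 9: then (1,2) would have to be in {3,4,5,6,7,8,9} for the 20 across but in {1} for the 15 down — contradiction. So (3,2) = 6.
(1,2) = 15 − 11 = 4 completes the 15 down.
Given what's placed, (1,3) must be 9 to fit the 20 across and 17 down.
(2,3) = 17 − 16 = 1 completes the 17 down.
(3,1) = 21 − 13 = 8 completes the 21 across.
(1,1) = 20 − 13 = 7 completes the 20 across.
(2,1) = 10 − 6 = 4 completes the 10 across.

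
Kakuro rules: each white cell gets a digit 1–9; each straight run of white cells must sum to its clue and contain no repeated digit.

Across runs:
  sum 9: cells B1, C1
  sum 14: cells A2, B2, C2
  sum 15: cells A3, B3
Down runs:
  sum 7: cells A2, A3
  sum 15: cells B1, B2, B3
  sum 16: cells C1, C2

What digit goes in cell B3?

16 in 2 cells must be {7,9}.
The 9 across and the 16 down share only 7, so C1 = 7.
C2 = 16 − 7 = 9 completes the 16 down.
Intersecting the 15 across with the 7 down forces A3 = 6.
B3 = 15 − 6 = 9 completes the 15 across.
B1 = 9 − 7 = 2 completes the 9 across.
A2 = 7 − 6 = 1 completes the 7 down.
B2 = 14 − 10 = 4 completes the 14 across.

9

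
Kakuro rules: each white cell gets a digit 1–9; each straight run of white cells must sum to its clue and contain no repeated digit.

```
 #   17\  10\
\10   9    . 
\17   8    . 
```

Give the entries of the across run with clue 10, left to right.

9 1

17 in 2 cells must be {8,9}.
R1C2 = 10 − 9 = 1 completes the 10 across.
R2C2 = 17 − 8 = 9 completes the 17 across.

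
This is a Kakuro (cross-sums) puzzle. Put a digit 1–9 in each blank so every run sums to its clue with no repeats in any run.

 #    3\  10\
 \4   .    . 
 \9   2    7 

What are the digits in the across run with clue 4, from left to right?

4 in 2 cells must be {1,3}; 3 in 2 cells must be {1,2}.
R1C1 = 3 − 2 = 1 completes the 3 down.
R1C2 = 4 − 1 = 3 completes the 4 across.

1 3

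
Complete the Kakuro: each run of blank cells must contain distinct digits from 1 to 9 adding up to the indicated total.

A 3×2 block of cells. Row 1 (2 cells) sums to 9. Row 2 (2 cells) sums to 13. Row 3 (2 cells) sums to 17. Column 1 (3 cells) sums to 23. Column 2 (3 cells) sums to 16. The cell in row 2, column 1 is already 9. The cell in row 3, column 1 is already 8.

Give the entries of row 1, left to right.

17 in 2 cells must be {8,9}; 23 in 3 cells must be {6,8,9}.
(1,1) = 23 − 17 = 6 completes the 23 down.
(1,2) = 9 − 6 = 3 completes the 9 across.
(2,2) = 13 − 9 = 4 completes the 13 across.
(3,2) = 17 − 8 = 9 completes the 17 across.

6 3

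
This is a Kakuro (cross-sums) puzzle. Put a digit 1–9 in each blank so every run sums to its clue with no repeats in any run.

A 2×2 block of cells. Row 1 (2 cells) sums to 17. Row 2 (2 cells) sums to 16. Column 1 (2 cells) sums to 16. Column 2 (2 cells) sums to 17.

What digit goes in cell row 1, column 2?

8

17 in 2 cells must be {8,9}; 16 in 2 cells must be {7,9}.
The 17 across and the 16 down share only 9, so (1,1) = 9.
(1,2) = 17 − 9 = 8 completes the 17 across.
(2,1) = 16 − 9 = 7 completes the 16 down.
(2,2) = 16 − 7 = 9 completes the 16 across.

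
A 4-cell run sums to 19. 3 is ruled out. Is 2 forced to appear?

No

Counterexample: {1,4,5,9} sums to 19 under that restriction without using 2.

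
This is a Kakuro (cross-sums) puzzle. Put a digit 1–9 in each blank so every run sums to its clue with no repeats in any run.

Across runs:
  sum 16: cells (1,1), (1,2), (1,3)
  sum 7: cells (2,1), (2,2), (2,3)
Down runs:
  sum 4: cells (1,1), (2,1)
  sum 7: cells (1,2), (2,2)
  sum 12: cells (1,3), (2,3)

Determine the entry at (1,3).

8

7 in 3 cells must be {1,2,4}; 4 in 2 cells must be {1,3}.
The 7 across and the 4 down share only 1, so (2,1) = 1.
Given what's placed, (2,3) must be 4 to fit the 7 across and 12 down.
(1,1) = 4 − 1 = 3 completes the 4 down.
(1,3) = 12 − 4 = 8 completes the 12 down.
(2,2) = 7 − 5 = 2 completes the 7 across.
(1,2) = 16 − 11 = 5 completes the 16 across.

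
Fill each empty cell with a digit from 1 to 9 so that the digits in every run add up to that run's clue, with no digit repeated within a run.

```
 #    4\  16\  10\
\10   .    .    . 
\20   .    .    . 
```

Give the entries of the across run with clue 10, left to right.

4 in 2 cells must be {1,3}; 16 in 2 cells must be {7,9}.
The 10 across and the 16 down share only 7, so R1C2 = 7.
The 20 across and the 4 down share only 3, so R2C1 = 3.
R2C2 = 16 − 7 = 9 completes the 16 down.
R2C3 = 20 − 12 = 8 completes the 20 across.
R1C1 = 4 − 3 = 1 completes the 4 down.
R1C3 = 10 − 8 = 2 completes the 10 across.

1 7 2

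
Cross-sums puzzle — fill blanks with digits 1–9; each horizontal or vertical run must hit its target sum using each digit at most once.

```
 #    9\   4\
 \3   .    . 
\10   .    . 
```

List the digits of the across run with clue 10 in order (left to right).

3 in 2 cells must be {1,2}; 4 in 2 cells must be {1,3}.
The 3 across and the 4 down share only 1, so R1C2 = 1.
R2C2 = 4 − 1 = 3 completes the 4 down.
R1C1 = 3 − 1 = 2 completes the 3 across.
R2C1 = 10 − 3 = 7 completes the 10 across.

7, 3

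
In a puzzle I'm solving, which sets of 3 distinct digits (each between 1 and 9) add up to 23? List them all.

3 distinct digits from 1–9 sum between 6 and 24.
Only one set works: {6,8,9}.

{6,8,9}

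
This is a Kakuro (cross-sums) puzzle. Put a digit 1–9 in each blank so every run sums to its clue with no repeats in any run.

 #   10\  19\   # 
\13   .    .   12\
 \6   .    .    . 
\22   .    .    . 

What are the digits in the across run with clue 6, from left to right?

6 in 3 cells must be {1,2,3}.
Only 3 fits R2C3 under both its across sum 6 and down sum 12.
R3C3 = 12 − 3 = 9 completes the 12 down.
Given what's placed, R2C2 must be 2 to fit the 6 across and 19 down.
R3C2 = 8: the only remaining digit allowed by both the 22 across and the 19 down.
R1C2 = 19 − 10 = 9 completes the 19 down.
R2C1 = 6 − 5 = 1 completes the 6 across.

1 2 3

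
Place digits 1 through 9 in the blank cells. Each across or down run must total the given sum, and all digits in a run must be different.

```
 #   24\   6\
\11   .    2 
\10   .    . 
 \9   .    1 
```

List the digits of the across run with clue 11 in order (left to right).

9 2

24 in 3 cells must be {7,8,9}; 6 in 3 cells must be {1,2,3}.
R1C1 = 11 − 2 = 9 completes the 11 across.
R2C2 = 6 − 3 = 3 completes the 6 down.
R3C1 = 9 − 1 = 8 completes the 9 across.
R2C1 = 10 − 3 = 7 completes the 10 across.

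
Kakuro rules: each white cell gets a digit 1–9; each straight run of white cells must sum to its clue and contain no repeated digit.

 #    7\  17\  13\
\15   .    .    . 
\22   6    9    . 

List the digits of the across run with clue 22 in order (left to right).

17 in 2 cells must be {8,9}.
R1C1 = 7 − 6 = 1 completes the 7 down.
R1C2 = 17 − 9 = 8 completes the 17 down.
R1C3 = 15 − 9 = 6 completes the 15 across.
R2C3 = 22 − 15 = 7 completes the 22 across.

6 9 7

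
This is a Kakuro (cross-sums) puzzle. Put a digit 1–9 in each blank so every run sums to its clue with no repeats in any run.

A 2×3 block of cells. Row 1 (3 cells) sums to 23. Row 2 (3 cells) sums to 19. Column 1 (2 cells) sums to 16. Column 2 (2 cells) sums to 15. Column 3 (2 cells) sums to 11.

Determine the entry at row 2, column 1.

7

23 in 3 cells must be {6,8,9}; 16 in 2 cells must be {7,9}.
The 23 across and the 16 down share only 9, so (1,1) = 9.
(2,1) = 16 − 9 = 7 completes the 16 down.
Nothing is forced directly, so branch on (2,2), whose candidates are 8 or 9. If (2,2) = 8: then (1,2) would have to be in {6,8} for the 23 across but in {7} for the 15 down — contradiction. So (2,2) = 9.
(1,2) = 15 − 9 = 6 completes the 15 down.
(1,3) = 23 − 15 = 8 completes the 23 across.
(2,3) = 19 − 16 = 3 completes the 19 across.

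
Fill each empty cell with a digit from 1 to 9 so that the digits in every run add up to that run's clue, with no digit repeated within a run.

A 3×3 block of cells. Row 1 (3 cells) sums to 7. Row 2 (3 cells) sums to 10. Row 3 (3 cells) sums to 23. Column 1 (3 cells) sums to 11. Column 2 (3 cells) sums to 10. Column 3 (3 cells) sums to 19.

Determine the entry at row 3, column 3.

9

7 in 3 cells must be {1,2,4}; 23 in 3 cells must be {6,8,9}.
Only 6 fits (3,2) under both its across sum 23 and down sum 10.
Given what's placed, (1,2) must be 1 to fit the 7 across and 10 down.
(2,2) = 10 − 7 = 3 completes the 10 down.
(3,1) = 8: the only remaining digit allowed by both the 23 across and the 11 down.
(3,3) = 23 − 14 = 9 completes the 23 across.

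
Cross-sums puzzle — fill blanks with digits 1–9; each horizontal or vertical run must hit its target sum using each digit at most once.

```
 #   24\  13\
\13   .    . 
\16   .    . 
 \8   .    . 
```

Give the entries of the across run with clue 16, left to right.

16 in 2 cells must be {7,9}; 24 in 3 cells must be {7,8,9}.
The 8 across and the 24 down share only 7, so R3C1 = 7.
R3C2 = 8 − 7 = 1 completes the 8 across.
Given what's placed, R2C1 must be 9 to fit the 16 across and 24 down.
R2C2 = 16 − 9 = 7 completes the 16 across.
R1C1 = 24 − 16 = 8 completes the 24 down.
R1C2 = 13 − 8 = 5 completes the 13 across.

9, 7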